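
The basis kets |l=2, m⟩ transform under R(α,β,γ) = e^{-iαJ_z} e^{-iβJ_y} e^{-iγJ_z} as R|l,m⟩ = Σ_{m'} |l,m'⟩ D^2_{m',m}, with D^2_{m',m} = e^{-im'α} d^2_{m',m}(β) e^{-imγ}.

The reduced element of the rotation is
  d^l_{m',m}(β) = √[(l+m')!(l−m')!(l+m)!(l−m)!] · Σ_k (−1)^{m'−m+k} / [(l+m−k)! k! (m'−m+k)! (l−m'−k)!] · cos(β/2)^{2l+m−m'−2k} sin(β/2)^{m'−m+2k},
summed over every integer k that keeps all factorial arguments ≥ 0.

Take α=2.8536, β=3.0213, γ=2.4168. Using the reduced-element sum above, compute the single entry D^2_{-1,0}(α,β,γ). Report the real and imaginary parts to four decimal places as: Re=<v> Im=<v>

Split into d^2_{-1,0}(β=3.0213) × two z-phases.
Half-angle: c=0.060110, s=0.998192. N=√(1·6·2·2)=4.898979
Admissible k: 1..2 (factorial args all ≥0)
  k=1: (−1)^0·4.8990/(2)·0.0601^3·0.9982^1 = +0.000531
  k=2: (−1)^1·4.8990/(2)·0.0601^1·0.9982^3 = -0.146442
d^2_{-1,0}(3.0213) = +0.000531 -0.146442 = -0.145911
Phases: e^{-i·(-1)·2.8536}=-0.958816+0.284028i, e^{-i·(0)·2.4168}=+1.000000+0.000000i ⇒ D=+0.139901-0.041443i

Re=0.1399 Im=-0.0414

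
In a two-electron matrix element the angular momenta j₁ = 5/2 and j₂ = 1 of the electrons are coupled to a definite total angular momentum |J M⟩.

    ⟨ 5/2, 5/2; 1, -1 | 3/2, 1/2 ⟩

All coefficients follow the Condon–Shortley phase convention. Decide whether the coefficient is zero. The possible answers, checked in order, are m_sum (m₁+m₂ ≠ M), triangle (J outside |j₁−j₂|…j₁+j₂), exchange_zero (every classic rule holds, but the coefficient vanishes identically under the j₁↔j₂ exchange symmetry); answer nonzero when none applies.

m-sum: m₁+m₂ = 5/2+(-1) = 3/2, M = 1/2  ✗ ⇒ coefficient is 0

m_sum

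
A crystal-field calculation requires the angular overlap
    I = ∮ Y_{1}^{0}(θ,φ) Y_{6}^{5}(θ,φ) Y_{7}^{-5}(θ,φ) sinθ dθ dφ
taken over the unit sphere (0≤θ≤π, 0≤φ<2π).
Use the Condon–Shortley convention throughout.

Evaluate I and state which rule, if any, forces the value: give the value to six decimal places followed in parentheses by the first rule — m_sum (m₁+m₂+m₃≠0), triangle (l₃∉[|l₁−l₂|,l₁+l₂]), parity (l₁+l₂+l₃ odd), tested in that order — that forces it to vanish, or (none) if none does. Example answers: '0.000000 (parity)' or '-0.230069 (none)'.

m-sum 0 ✓  L=14 even ✓  5≤7≤7 ✓
Π(2lᵢ+1) = 3×13×15 = 585
triangle coeff Δ(1,6,7) = 1/1365
Σ_t [0,0]: t=0:+1/518400 = 1/518400
(3j)²=7/195 [(1 6 7; 0 0 0)], sign=-1
Σ_t [0,0]: t=0:+1/39916800 = 1/39916800
(3j)²=8/455 [(1 6 7; 0 5 -5)], sign=+1
⇒ 4πI² = 24/65
I = (-1)√(24/65/(4π)) = -0.17141310
No selection rule forces the value: the integral is nonzero (none).

-0.171413 (none)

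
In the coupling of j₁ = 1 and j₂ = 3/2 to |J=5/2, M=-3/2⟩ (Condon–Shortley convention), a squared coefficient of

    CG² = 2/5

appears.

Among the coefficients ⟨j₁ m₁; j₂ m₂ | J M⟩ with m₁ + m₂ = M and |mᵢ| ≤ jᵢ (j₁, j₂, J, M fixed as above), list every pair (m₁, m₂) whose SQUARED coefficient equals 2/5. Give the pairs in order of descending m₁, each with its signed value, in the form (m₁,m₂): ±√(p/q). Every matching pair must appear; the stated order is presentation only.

Admissible pairs with m₁+m₂ = M = -3/2: (-1,-1/2), (0,-3/2)
  (m₁,m₂)=(0,-3/2): CG² = 2/5, CG = +√(2/5)   ← matches the target
  (m₁,m₂)=(-1,-1/2): CG² = 3/5, CG = +√(3/5)
Pairs with CG² = 2/5: (0,-3/2): +√(2/5)

(0,-3/2): +√(2/5)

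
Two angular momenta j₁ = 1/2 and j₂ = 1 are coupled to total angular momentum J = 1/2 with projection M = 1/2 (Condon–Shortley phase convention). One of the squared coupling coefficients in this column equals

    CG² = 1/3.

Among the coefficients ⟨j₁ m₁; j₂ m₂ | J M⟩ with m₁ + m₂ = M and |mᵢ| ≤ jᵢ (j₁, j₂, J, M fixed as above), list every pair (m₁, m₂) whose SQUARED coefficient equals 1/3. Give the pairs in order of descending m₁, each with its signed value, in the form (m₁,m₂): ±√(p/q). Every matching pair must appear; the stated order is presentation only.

(1/2,0): +√(1/3)

Admissible pairs with m₁+m₂ = M = 1/2: (-1/2,1), (1/2,0)
  (m₁,m₂)=(1/2,0): CG² = 1/3, CG = +√(1/3)   ← matches the target
  (m₁,m₂)=(-1/2,1): CG² = 2/3, CG = −√(2/3)
Pairs with CG² = 1/3: (1/2,0): +√(1/3)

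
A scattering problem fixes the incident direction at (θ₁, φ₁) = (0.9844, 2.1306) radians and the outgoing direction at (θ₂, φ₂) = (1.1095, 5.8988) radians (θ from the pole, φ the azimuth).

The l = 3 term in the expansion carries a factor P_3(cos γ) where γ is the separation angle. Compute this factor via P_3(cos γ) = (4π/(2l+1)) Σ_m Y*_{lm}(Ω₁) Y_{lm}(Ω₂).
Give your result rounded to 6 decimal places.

0.422223

Addition theorem: P_3(cos γ) = (4π/7) Σ_m Y*_{lm}(Ω₁) Y_{lm}(Ω₂), m = −3…3:
  term(m=-3) = 0.02197 + 0.06881j   from Y*(Ω₁)=0.23969 + 0.02614j, Y(Ω₂)=0.12152 + 0.27384j
  term(m=-2) = 0.04469 - 0.13596j   from Y*(Ω₁)=-0.17108 - 0.35309j, Y(Ω₂)=0.26218 + 0.25361j
  term(m=-1) = 0.00031 - 0.00023j   from Y*(Ω₁)=-0.07591 + 0.12113j, Y(Ω₂)=-0.00252 - 0.00102j
  term(m=+0) = 0.10125 + 0.00000j   from Y*(Ω₁)=-0.30334 + 0.00000j, Y(Ω₂)=-0.33377 + 0.00000j
  term(m=+1) = 0.00031 + 0.00023j   from Y*(Ω₁)=0.07591 + 0.12113j, Y(Ω₂)=0.00252 - 0.00102j
  term(m=+2) = 0.04469 + 0.13596j   from Y*(Ω₁)=-0.17108 + 0.35309j, Y(Ω₂)=0.26218 - 0.25361j
  term(m=+3) = 0.02197 - 0.06881j   from Y*(Ω₁)=-0.23969 + 0.02614j, Y(Ω₂)=-0.12152 + 0.27384j
Σ over m = 0.23520 + 0.00000j; ×(4π/7) → 0.42222 + 0.00000j. Real part: 0.422223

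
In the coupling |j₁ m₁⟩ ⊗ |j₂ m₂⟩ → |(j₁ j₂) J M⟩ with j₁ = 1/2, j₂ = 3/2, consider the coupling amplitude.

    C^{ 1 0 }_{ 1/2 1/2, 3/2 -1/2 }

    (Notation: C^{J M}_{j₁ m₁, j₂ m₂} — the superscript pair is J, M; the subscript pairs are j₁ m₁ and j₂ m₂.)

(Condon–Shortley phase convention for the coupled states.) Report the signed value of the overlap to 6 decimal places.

+√(1/2) = +0.707107

√[3·1!0!2!/4! · 1!0!1!2!1!1!] = √(1/2)
  +(−1)^0/∏(0,1,0,1,0,1)! = 1  (running 1)
⟨..|..⟩ = √(1/2)·(1) = +0.707107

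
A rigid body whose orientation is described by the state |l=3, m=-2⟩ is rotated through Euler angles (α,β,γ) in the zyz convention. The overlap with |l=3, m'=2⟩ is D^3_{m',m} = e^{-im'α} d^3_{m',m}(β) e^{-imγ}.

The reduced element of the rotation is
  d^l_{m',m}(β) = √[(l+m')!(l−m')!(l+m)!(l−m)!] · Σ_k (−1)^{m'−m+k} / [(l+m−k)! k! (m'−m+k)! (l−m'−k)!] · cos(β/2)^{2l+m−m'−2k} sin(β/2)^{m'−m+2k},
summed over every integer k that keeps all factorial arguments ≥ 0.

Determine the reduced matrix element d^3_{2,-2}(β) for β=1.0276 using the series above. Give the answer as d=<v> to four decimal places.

d^3_{2,-2}(β=1.0276) via the finite sum:
Half-angle: c=0.870883, s=0.491490. N=√(120·1·1·120)=120.000000
k: max(0,(-2)−(2))=0 … min(3+(-2),3−(2))=1
  k=0: (−1)^4·120.0000/(24)·0.8709^2·0.4915^4 = +0.221283
  k=1: (−1)^5·120.0000/(120)·0.8709^0·0.4915^6 = -0.014096
d^3_{2,-2}(1.0276) = +0.221283 -0.014096 = +0.207188

d=0.2072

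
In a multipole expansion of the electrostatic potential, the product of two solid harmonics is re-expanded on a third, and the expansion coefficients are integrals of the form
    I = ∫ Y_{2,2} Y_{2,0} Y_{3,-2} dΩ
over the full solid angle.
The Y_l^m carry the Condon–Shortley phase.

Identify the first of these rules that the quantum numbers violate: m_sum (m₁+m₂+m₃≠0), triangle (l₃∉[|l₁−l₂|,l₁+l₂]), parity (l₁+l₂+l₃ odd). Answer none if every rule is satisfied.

parity

Σmᵢ = 0  ✓
l₃∈[|l₁−l₂|,l₁+l₂]=[0,4], have l₃=3  ✓
Σlᵢ = 7 ⇒ odd  ✗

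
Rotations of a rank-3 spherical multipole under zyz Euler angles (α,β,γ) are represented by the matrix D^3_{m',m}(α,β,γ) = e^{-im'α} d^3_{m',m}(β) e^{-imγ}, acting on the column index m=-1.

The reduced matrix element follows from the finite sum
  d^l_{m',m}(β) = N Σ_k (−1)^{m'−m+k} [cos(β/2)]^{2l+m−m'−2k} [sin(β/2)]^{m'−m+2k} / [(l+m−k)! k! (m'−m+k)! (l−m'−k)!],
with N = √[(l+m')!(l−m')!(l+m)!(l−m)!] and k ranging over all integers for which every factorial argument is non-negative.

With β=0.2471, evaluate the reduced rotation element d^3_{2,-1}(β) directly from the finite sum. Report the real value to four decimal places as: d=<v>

d=-0.0115

d^3_{2,-1}(β=0.2471) via the finite sum:
With c≡cos(β/2)=0.992377 and s≡sin(β/2)=0.123236, N=[120·1·2·24]^{1/2}=75.894664
Admissible k: 0..1 (factorial args all ≥0)
  k=0: (−1)^3·75.8947/(12)·0.9924^3·0.1232^3 = -0.011568
  k=1: (−1)^4·75.8947/(24)·0.9924^1·0.1232^5 = +0.000089
d^3_{2,-1}(0.2471) = -0.011568 +0.000089 = -0.011479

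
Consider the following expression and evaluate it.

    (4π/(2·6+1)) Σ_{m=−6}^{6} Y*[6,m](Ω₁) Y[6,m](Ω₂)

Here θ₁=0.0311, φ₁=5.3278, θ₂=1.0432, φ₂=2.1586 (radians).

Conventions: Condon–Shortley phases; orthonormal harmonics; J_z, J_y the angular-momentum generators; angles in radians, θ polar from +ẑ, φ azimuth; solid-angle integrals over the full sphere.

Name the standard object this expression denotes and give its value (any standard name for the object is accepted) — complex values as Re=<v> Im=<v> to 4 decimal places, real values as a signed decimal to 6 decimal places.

Legendre polynomial (addition theorem), +0.331599

This sum is the spherical-harmonic addition theorem: it equals the Legendre polynomial P_l(cos γ) of the angle γ between the two directions.
Addition theorem: P_6(cos γ) = (4π/13) Σ_m Y*_{lm}(Ω₁) Y_{lm}(Ω₂), m = −6…6:
  m=-6: Y*=0.00000 + 0.00000j  Y=0.18626 - 0.07552j  product 0.00000 + 0.00000j
  m=-5: Y*=0.00000 + 0.00000j  Y=-0.08162 + 0.39739j  product -0.00000 - 0.00000j
  m=-4: Y*=-0.00000 + 0.00000j  Y=-0.25016 - 0.25266j  product 0.00000 + 0.00000j
  m=-3: Y*=-0.00015 - 0.00004j  Y=-0.04398 + 0.00858j  product 0.00001 + 0.00000j
  m=-2: Y*=-0.00168 - 0.00474j  Y=0.13501 - 0.32366j  product -0.00176 - 0.00010j
  m=-1: Y*=0.05888 - 0.08328j  Y=0.04809 + 0.07217j  product 0.00884 + 0.00024j
  m=+0: Y*=1.00680 + 0.00000j  Y=0.32664 + 0.00000j  product 0.32886 + 0.00000j
  m=+1: Y*=-0.05888 - 0.08328j  Y=-0.04809 + 0.07217j  product 0.00884 - 0.00024j
  m=+2: Y*=-0.00168 + 0.00474j  Y=0.13501 + 0.32366j  product -0.00176 + 0.00010j
  m=+3: Y*=0.00015 - 0.00004j  Y=0.04398 + 0.00858j  product 0.00001 - 0.00000j
  m=+4: Y*=-0.00000 - 0.00000j  Y=-0.25016 + 0.25266j  product 0.00000 - 0.00000j
  m=+5: Y*=-0.00000 + 0.00000j  Y=0.08162 + 0.39739j  product -0.00000 + 0.00000j
  m=+6: Y*=0.00000 - 0.00000j  Y=0.18626 + 0.07552j  product 0.00000 - 0.00000j
Accumulated sum 0.34304 - 0.00000j; after 4π/(2l+1) scaling, 0.33160 - 0.00000j ⇒ P_6 = 0.331599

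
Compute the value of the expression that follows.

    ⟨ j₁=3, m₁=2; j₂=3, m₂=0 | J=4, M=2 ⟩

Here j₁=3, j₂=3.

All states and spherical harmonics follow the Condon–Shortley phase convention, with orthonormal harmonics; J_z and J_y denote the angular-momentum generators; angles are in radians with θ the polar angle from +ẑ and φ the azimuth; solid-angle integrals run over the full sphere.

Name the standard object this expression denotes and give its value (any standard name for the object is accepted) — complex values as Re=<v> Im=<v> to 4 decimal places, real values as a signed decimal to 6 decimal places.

Clebsch–Gordan coefficient, +√(3/154) ≈ +0.139573

This is a Clebsch–Gordan (vector-coupling) coefficient.
triangle: 2!·4!·4!/11! = 1152/39916800
(j±m)!: 5!·1!·3!·3!·6!·2! = 6220800
prefactor² = (2J+1)·Δ·N² = 124416/77
  k=0: +1/(0!·2!·1!·3!·3!·1!) = 1/72
  k=1: −1/(1!·1!·0!·2!·4!·2!) = -1/96
Σ = 1/288  ⇒  CG² = 124416/77·(1/288)² = 3/154
CG = +√(3/154) = +0.139573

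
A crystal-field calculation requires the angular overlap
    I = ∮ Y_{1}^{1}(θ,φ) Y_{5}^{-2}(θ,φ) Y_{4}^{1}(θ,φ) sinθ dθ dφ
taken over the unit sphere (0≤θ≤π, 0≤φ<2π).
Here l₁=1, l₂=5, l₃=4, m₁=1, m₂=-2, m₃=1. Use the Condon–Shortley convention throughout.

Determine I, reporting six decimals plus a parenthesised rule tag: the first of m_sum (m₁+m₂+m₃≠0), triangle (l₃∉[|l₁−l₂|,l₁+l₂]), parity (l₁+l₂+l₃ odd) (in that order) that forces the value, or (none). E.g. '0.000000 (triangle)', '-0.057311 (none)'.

m-sum 0 ✓  L=10 even ✓  4≤4≤6 ✓
Π(2lᵢ+1) = 3×11×9 = 297
triangle coeff Δ(1,5,4) = 1/495
Σ_t [1,1]: t=1:−1/576 = -1/576
(3j)²=5/99 [(1 5 4; 0 0 0)], sign=-1
Σ_t [0,0]: t=0:+1/1440 = 1/1440
(3j)²=7/165 [(1 5 4; 1 -2 1)], sign=-1
⇒ 4πI² = 7/11
I = (+1)√(7/11/(4π)) = 0.22503380
No selection rule forces the value: the integral is nonzero (none).

0.225034 (none)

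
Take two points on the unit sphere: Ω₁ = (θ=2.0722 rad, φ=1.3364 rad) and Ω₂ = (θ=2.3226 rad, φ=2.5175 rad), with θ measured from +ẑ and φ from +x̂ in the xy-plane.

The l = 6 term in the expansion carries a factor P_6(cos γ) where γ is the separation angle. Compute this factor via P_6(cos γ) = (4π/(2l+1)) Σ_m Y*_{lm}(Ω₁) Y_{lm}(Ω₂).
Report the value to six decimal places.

0.233520

Addition theorem: P_6(cos γ) = (4π/13) Σ_m Y*_{lm}(Ω₁) Y_{lm}(Ω₂), m = −6…6:
  m=-6: (-0.035953+0.216697i) × (-0.060442-0.041614i) = +0.011191-0.011602i  (running Σ = +0.011191-0.011602i)
  m=-5: (-0.384349-0.161964i) × (-0.237622+0.005022i) = +0.092143+0.036556i  (running Σ = +0.103334+0.024955i)
  m=-4: (+0.192418-0.262135i) × (-0.335228+0.252323i) = +0.001639+0.136426i  (running Σ = +0.104973+0.161381i)
  m=-3: (-0.062618-0.073864i) × (-0.109702+0.352783i) = +0.032927-0.013988i  (running Σ = +0.137900+0.147393i)
  m=-2: (+0.312170-0.158098i) × (-0.011920-0.035658i) = -0.009359-0.009247i  (running Σ = +0.128541+0.138147i)
  m=-1: (+0.006838+0.028636i) × (-0.302460-0.217803i) = +0.004169-0.010150i  (running Σ = +0.132710+0.127996i)
  m=0: (+0.336508-0.000000i) × (-0.070852+0.000000i) = -0.023842+0.000000i  (running Σ = +0.108868+0.127996i)
  m=1: (-0.006838+0.028636i) × (+0.302460-0.217803i) = +0.004169+0.010150i  (running Σ = +0.113036+0.138147i)
  m=2: (+0.312170+0.158098i) × (-0.011920+0.035658i) = -0.009359+0.009247i  (running Σ = +0.103678+0.147393i)
  m=3: (+0.062618-0.073864i) × (+0.109702+0.352783i) = +0.032927+0.013988i  (running Σ = +0.136605+0.161381i)
  m=4: (+0.192418+0.262135i) × (-0.335228-0.252323i) = +0.001639-0.136426i  (running Σ = +0.138244+0.024955i)
  m=5: (+0.384349-0.161964i) × (+0.237622+0.005022i) = +0.092143-0.036556i  (running Σ = +0.230387-0.011602i)
  m=6: (-0.035953-0.216697i) × (-0.060442+0.041614i) = +0.011191+0.011602i  (running Σ = +0.241578+0.000000i)
Total Σ_m = +0.241578+0.000000i. Multiply by 0.966644: +0.233520+0.000000i. P_6(cos γ) = 0.233520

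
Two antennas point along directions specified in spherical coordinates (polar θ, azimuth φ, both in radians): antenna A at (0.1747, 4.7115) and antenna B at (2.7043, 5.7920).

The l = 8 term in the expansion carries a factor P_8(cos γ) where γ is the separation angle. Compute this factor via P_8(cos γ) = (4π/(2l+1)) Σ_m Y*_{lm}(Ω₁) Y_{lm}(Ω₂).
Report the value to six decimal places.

Expand P_8 via completeness: Σ_{m} conj(Y_{8,m}) at Ω₁ times Y_{8,m} at Ω₂ —
  m=-8: (0.000000, -0.000000) × (-0.000376, -0.000378) = (-0.000000, -0.000000)  (running Σ = (-0.000000, -0.000000))
  m=-7: (0.000000, 0.000010) × (0.004363, 0.001334) = (-0.000000, 0.000000)  (running Σ = (-0.000000, 0.000000))
  m=-6: (-0.000141, 0.000001) × (-0.024094, 0.004746) = (0.000003, -0.000001)  (running Σ = (0.000003, -0.000001))
  m=-5: (-0.000007, -0.001467) × (0.072301, -0.059148) = (-0.000087, -0.000106)  (running Σ = (-0.000084, -0.000106))
  m=-4: (0.011398, -0.000041) × (-0.097890, 0.235498) = (-0.001106, 0.002688)  (running Σ = (-0.001190, 0.002582))
  m=-3: (0.000174, 0.065333) × (-0.046260, -0.474231) = (0.030975, -0.003105)  (running Σ = (0.029785, -0.000523))
  m=-2: (-0.262515, 0.000467) × (0.282860, 0.423902) = (-0.074453, -0.111149)  (running Σ = (-0.044668, -0.111672))
  m=-1: (-0.000576, -0.647648) × (-0.051595, -0.027599) = (-0.017845, 0.033431)  (running Σ = (-0.062513, -0.078240))
  m=0: (0.606045, -0.000000) × (-0.472980, 0.000000) = (-0.286647, 0.000000)  (running Σ = (-0.349160, -0.078240))
  m=1: (0.000576, -0.647648) × (0.051595, -0.027599) = (-0.017845, -0.033431)  (running Σ = (-0.367005, -0.111672))
  m=2: (-0.262515, -0.000467) × (0.282860, -0.423902) = (-0.074453, 0.111149)  (running Σ = (-0.441458, -0.000523))
  m=3: (-0.000174, 0.065333) × (0.046260, -0.474231) = (0.030975, 0.003105)  (running Σ = (-0.410483, 0.002582))
  m=4: (0.011398, 0.000041) × (-0.097890, -0.235498) = (-0.001106, -0.002688)  (running Σ = (-0.411589, -0.000106))
  m=5: (0.000007, -0.001467) × (-0.072301, -0.059148) = (-0.000087, 0.000106)  (running Σ = (-0.411676, -0.000001))
  m=6: (-0.000141, -0.000001) × (-0.024094, -0.004746) = (0.000003, 0.000001)  (running Σ = (-0.411673, 0.000000))
  m=7: (-0.000000, 0.000010) × (-0.004363, 0.001334) = (-0.000000, -0.000000)  (running Σ = (-0.411673, -0.000000))
  m=8: (0.000000, 0.000000) × (-0.000376, 0.000378) = (-0.000000, 0.000000)  (running Σ = (-0.411673, 0.000000))
Σ over m = (-0.411673, 0.000000); ×(4π/17) → (-0.304308, 0.000000). Real part: -0.304308

-0.304308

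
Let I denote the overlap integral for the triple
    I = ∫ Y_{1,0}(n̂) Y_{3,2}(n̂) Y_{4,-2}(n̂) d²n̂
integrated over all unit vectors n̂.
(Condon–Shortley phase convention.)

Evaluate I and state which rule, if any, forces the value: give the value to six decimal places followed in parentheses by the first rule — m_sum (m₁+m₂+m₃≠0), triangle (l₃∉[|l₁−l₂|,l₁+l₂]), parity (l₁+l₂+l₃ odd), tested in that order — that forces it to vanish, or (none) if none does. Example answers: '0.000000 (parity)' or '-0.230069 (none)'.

m-sum 0 ✓  L=8 even ✓  2≤4≤4 ✓
Π(2lᵢ+1) = 3×7×9 = 189
triangle coeff Δ(1,3,4) = 1/252
Σ_t [0,0]: t=0:+1/36 = 1/36
(3j)²=4/63 [(1 3 4; 0 0 0)], sign=+1
Σ_t [0,0]: t=0:+1/120 = 1/120
(3j)²=1/21 [(1 3 4; 0 2 -2)], sign=+1
⇒ 4πI² = 4/7
I = (+1)√(4/7/(4π)) = 0.21324362
No selection rule forces the value: the integral is nonzero (none).

0.213244 (none)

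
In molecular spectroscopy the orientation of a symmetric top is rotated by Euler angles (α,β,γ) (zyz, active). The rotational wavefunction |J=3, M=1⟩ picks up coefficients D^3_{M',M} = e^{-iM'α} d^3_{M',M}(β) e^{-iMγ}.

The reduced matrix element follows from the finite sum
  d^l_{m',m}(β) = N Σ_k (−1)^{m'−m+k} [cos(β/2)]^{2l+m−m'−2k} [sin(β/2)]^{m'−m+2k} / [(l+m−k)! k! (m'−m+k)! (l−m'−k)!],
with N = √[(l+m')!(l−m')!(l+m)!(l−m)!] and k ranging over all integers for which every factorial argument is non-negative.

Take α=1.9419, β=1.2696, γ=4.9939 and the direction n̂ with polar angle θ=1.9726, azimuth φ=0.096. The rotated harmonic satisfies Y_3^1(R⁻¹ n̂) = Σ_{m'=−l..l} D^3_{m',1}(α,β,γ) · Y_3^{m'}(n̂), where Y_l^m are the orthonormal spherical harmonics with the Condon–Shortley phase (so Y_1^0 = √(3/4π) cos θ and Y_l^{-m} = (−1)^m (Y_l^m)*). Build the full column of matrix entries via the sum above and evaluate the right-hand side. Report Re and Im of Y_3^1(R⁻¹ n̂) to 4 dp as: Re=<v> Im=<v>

Need the full column D^3_{m',1} for m'=−3..3 at α=1.9419, β=1.2696, γ=4.9939.
cos(β/2)=0.805190, sin(β/2)=0.593016
d^3_{-3,1}: single k=4 term ⇒ +0.310534;  D = +0.209159+0.229530i
d^3_{-2,1}: k∈[3..4] ⇒ +0.688535 -0.186738 = +0.501797;  D = +0.223085-0.449481i
d^3_{-1,1}: k∈[2..4] ⇒ +0.886909 -0.641437 +0.043491 = +0.288963;  D = -0.287804-0.025854i
d^3_{0,1}: k∈[1..3] ⇒ +0.695265 -1.131378 +0.204561 = -0.231553;  D = -0.064327-0.222438i
d^3_{1,1}: k∈[0..2] ⇒ +0.272516 -1.182545 +0.481078 = -0.428952;  D = -0.340802+0.260488i
d^3_{2,1}: k∈[0..1] ⇒ -0.634687 +0.688535 = +0.053848;  D = -0.045989-0.028011i
d^3_{3,1}: single k=0 term ⇒ +0.572497;  D = -0.100226+0.563656i
Y_3^{m'}(θ=1.9726,φ=0.096) and Σ D·Y over m':
  (+0.2092+0.2295i)·(+0.3119-0.0924i)  (+0.2231-0.4495i)·(-0.3323+0.0646i)  (-0.2878-0.0259i)·(-0.0697+0.0067i)  (-0.0643-0.2224i)·(+0.3262+0.0000i)  (-0.3408+0.2605i)·(+0.0697+0.0067i)  (-0.0460-0.0280i)·(-0.3323-0.0646i)  (-0.1002+0.5637i)·(-0.3119-0.0924i)
Y_3^1(R⁻¹ n̂) = +0.111891+0.004966i

Re=0.1119 Im=0.0050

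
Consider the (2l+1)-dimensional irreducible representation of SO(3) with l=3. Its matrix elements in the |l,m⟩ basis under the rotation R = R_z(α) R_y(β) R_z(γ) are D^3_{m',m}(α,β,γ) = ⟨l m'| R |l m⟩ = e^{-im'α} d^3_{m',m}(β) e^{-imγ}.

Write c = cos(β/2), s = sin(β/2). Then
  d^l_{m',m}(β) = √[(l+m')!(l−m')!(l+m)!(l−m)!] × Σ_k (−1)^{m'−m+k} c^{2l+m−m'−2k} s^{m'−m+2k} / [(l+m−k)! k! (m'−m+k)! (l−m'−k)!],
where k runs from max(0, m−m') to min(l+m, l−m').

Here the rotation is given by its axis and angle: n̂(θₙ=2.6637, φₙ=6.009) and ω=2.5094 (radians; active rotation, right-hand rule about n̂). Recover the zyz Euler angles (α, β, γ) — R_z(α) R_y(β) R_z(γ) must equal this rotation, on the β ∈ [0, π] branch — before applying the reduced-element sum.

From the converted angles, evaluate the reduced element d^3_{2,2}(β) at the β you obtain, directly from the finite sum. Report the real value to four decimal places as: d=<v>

Axis–angle → zyz. n̂ = (sinθₙcosφₙ, sinθₙsinφₙ, cosθₙ) = (+0.442730, -0.124526, -0.887966), ω = 2.5094.
R = I cosω + sinω [n̂]ₓ + (1−cosω) n̂n̂ᵀ gives
  R = [-0.452597, +0.425105, -0.783864; -0.624320, -0.778717, -0.061836; -0.636695, +0.461395, +0.617846]
β = atan2(√(R₁₃²+R₂₃²), R₃₃) = 0.904795; α = atan2(R₂₃, R₁₃) mod 2π = 3.220316; γ = atan2(R₃₂, −R₃₁) mod 2π = 0.627094
d^3_{2,2}(β=0.9048) via the finite sum:
With c≡cos(β/2)=0.899402 and s≡sin(β/2)=0.437123, N=[120·1·120·1]^{1/2}=120.000000
Admissible k: 0..1 (factorial args all ≥0)
  k=0: (−1)^0·120.0000/(120)·0.8994^6·0.4371^0 = +0.529324
  k=1: (−1)^1·120.0000/(24)·0.8994^4·0.4371^2 = -0.625162
d^3_{2,2}(0.9048) = +0.529324 -0.625162 = -0.095837

d=-0.0958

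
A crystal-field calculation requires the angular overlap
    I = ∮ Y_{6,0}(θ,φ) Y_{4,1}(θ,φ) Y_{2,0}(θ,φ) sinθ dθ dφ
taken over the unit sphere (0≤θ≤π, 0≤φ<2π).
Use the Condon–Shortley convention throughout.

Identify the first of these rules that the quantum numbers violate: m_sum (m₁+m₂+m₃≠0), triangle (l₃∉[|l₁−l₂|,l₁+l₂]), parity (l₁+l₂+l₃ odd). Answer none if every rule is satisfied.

m_sum

Σmᵢ = 1  ✗
l₃∈[|l₁−l₂|,l₁+l₂]=[2,10], have l₃=2
Σlᵢ = 12 ⇒ even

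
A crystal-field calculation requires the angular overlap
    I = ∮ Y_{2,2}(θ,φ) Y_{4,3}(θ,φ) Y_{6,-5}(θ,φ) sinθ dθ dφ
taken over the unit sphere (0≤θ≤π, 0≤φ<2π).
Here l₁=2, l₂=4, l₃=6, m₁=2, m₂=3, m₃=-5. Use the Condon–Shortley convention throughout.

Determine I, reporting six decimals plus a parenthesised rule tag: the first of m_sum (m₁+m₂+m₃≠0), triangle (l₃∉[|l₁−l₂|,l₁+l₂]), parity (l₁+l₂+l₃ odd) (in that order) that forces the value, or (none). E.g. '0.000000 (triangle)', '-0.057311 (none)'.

Checks pass: Σm=0; 12 even; l₃=6∈[2,6].
(2·2+1)(2·4+1)(2·6+1) = 585
Δ: 0! 4! 8! / 13! → 1/6435
sum: t=0:+1/2304 = 1/2304
3j²(2 4 6; 0 0 0) = Δ·Π!·Σ² = 5/143  (sign +1)
sum: t=0:+1/120960 = 1/120960
3j²(2 4 6; 2 3 -5) = Δ·Π!·Σ² = 2/39  (sign -1)
combine: 4πI² = 585·5/143·2/39 = 150/143
take √, sign -1: I = -0.28891672
No selection rule forces the value: the integral is nonzero (none).

-0.288917 (none)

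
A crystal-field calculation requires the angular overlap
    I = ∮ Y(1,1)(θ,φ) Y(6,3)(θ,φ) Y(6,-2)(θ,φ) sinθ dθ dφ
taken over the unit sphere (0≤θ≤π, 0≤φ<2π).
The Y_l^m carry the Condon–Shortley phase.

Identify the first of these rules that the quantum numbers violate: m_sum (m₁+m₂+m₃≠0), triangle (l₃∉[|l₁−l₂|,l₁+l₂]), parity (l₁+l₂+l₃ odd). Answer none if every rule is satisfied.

azimuthal sum: 1 + 3 − 2 = 2  ✗
5 ≤ 6 ≤ 7 (triangle on l)
L = 1 + 6 + 6 = 13 (odd)

m_sum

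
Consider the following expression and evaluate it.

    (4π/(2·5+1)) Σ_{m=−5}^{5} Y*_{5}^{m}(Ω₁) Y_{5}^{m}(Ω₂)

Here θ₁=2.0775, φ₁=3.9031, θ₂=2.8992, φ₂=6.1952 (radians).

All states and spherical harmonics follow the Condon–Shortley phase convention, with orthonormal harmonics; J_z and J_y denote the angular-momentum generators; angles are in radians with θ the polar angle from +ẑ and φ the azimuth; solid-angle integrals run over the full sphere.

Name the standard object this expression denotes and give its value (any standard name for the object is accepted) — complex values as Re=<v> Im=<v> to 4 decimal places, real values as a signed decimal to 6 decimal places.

Legendre polynomial (addition theorem), +0.333780

This sum is the spherical-harmonic addition theorem: it equals the Legendre polynomial P_l(cos γ) of the angle γ between the two directions.
Addition theorem: P_5(cos γ) = (4π/11) Σ_m Y*_{lm}(Ω₁) Y_{lm}(Ω₂), m = −5…5:
  m=-5: Y*=+0.186497+0.146526i  Y=+0.000335+0.000157i  product +0.000039+0.000078i
  m=-4: Y*=+0.414384-0.039721i  Y=-0.004439-0.001630i  product -0.001904-0.000499i
  m=-3: Y*=+0.169490-0.195710i  Y=+0.034551+0.009338i  product +0.007684-0.005179i
  m=-2: Y*=+0.008813+0.184306i  Y=-0.170514-0.030319i  product +0.004085-0.031694i
  m=-1: Y*=+0.229525+0.218812i  Y=+0.494434+0.043615i  product +0.103941+0.118199i
  m=+0: Y*=-0.113990-0.000000i  Y=-0.565706+0.000000i  product +0.064485+0.000000i
  m=+1: Y*=-0.229525+0.218812i  Y=-0.494434+0.043615i  product +0.103941-0.118199i
  m=+2: Y*=+0.008813-0.184306i  Y=-0.170514+0.030319i  product +0.004085+0.031694i
  m=+3: Y*=-0.169490-0.195710i  Y=-0.034551+0.009338i  product +0.007684+0.005179i
  m=+4: Y*=+0.414384+0.039721i  Y=-0.004439+0.001630i  product -0.001904+0.000499i
  m=+5: Y*=-0.186497+0.146526i  Y=-0.000335+0.000157i  product +0.000039-0.000078i
Σ over m = +0.292175-0.000000i; ×(4π/11) → +0.333780-0.000000i. Real part: 0.333780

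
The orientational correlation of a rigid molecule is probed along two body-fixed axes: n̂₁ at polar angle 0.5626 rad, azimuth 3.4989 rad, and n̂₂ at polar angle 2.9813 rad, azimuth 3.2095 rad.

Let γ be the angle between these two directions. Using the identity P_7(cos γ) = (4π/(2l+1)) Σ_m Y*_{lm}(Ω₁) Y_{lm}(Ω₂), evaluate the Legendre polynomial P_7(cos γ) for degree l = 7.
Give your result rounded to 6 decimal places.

0.048261

Term-by-term m-sum for l=7 (normalisation 4π/15 = 0.837758):
  m=-7: (0.00492 - 0.00367j) × (-0.00000 + 0.00000j) = -0.00000 + 0.00000j  (running Σ = -0.00000 + 0.00000j)
  m=-6: (-0.01976 + 0.03062j) × (-0.00003 + 0.00001j) = 0.00000 - 0.00000j  (running Σ = 0.00000 - 0.00000j)
  m=-5: (0.02815 - 0.12846j) × (-0.00042 + 0.00015j) = 0.00001 + 0.00006j  (running Σ = 0.00001 + 0.00006j)
  m=-4: (0.04467 + 0.31345j) × (-0.00438 + 0.00122j) = -0.00058 - 0.00132j  (running Σ = -0.00057 - 0.00126j)
  m=-3: (-0.23281 - 0.42730j) × (-0.03281 + 0.00678j) = 0.01054 + 0.01244j  (running Σ = 0.00997 + 0.01118j)
  m=-2: (0.27025 + 0.23446j) × (-0.17001 + 0.02323j) = -0.05139 - 0.03358j  (running Σ = -0.04143 - 0.02240j)
  m=-1: (0.14932 + 0.05575j) × (-0.54418 + 0.03701j) = -0.08332 - 0.02481j  (running Σ = -0.12475 - 0.04721j)
  m=0: (-0.41889 + 0.00000j) × (-0.73313 + 0.00000j) = 0.30710 + 0.00000j  (running Σ = 0.18235 - 0.04721j)
  m=1: (-0.14932 + 0.05575j) × (0.54418 + 0.03701j) = -0.08332 + 0.02481j  (running Σ = 0.09903 - 0.02240j)
  m=2: (0.27025 - 0.23446j) × (-0.17001 - 0.02323j) = -0.05139 + 0.03358j  (running Σ = 0.04764 + 0.01118j)
  m=3: (0.23281 - 0.42730j) × (0.03281 + 0.00678j) = 0.01054 - 0.01244j  (running Σ = 0.05818 - 0.00126j)
  m=4: (0.04467 - 0.31345j) × (-0.00438 - 0.00122j) = -0.00058 + 0.00132j  (running Σ = 0.05760 + 0.00006j)
  m=5: (-0.02815 - 0.12846j) × (0.00042 + 0.00015j) = 0.00001 - 0.00006j  (running Σ = 0.05761 - 0.00000j)
  m=6: (-0.01976 - 0.03062j) × (-0.00003 - 0.00001j) = 0.00000 + 0.00000j  (running Σ = 0.05761 + 0.00000j)
  m=7: (-0.00492 - 0.00367j) × (0.00000 + 0.00000j) = -0.00000 - 0.00000j  (running Σ = 0.05761 - 0.00000j)
Accumulated sum 0.05761 - 0.00000j; after 4π/(2l+1) scaling, 0.04826 - 0.00000j ⇒ P_7 = 0.048261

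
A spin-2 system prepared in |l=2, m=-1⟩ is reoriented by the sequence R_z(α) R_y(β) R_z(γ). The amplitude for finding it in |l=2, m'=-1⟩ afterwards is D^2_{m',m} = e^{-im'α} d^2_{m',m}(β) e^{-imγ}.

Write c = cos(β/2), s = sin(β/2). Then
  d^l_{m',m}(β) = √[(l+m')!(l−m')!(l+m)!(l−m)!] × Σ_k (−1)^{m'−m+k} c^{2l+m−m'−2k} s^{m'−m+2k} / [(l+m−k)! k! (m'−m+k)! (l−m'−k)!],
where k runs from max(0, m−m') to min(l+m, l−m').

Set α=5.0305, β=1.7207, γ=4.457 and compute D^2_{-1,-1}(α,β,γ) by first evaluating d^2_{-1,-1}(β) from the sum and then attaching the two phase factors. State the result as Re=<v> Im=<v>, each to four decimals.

Re=0.5513 Im=0.0346

D^2_{-1,-1}(5.0305,1.7207,4.4570) = e^{-i·-1·5.0305}·d^2_{-1,-1}(1.7207)·e^{-i·-1·4.4570}. Compute d first:
c=cos(1.720700/2)=0.652172, s=sin(1.720700/2)=0.758071; N=√[1·6·1·6]=6.000000
Admissible k: 0..1 (factorial args all ≥0)
  k=0: (−1)^0·6.0000/(6)·0.6522^4·0.7581^0 = +0.180904
  k=1: (−1)^1·6.0000/(2)·0.6522^2·0.7581^2 = -0.733273
d^2_{-1,-1}(1.7207) = +0.180904 -0.733273 = -0.552368
Phases: e^{-i·(-1)·5.0305}=+0.312773-0.949828i, e^{-i·(-1)·4.4570}=-0.252622-0.967565i ⇒ D=+0.551282+0.034623i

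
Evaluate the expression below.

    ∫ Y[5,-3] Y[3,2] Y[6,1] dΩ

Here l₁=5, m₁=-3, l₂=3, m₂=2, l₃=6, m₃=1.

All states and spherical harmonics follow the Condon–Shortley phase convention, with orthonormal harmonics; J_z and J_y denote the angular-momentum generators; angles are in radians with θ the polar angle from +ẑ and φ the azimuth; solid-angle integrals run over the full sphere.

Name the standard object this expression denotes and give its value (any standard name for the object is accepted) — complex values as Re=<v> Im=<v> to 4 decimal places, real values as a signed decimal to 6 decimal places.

Gaunt coefficient, +0.166435

This is a Gaunt coefficient — the integral of a triple product of spherical harmonics over the sphere.
Checks pass: Σm=0; 14 even; l₃=6∈[2,8].
(2·5+1)(2·3+1)(2·6+1) = 1001
Δ: 2! 8! 4! / 15! → 1/675675
sum: t=0:+1/8640 t=1:−1/2304 t=2:+1/8640 = -7/34560
3j²(5 3 6; 0 0 0) = Δ·Π!·Σ² = 7/429  (sign -1)
sum: t=1:−1/120960 t=2:+1/17280 = 1/20160
3j²(5 3 6; -3 2 1) = Δ·Π!·Σ² = 64/3003  (sign -1)
combine: 4πI² = 1001·7/429·64/3003 = 448/1287
take √, sign +1: I = 0.16643505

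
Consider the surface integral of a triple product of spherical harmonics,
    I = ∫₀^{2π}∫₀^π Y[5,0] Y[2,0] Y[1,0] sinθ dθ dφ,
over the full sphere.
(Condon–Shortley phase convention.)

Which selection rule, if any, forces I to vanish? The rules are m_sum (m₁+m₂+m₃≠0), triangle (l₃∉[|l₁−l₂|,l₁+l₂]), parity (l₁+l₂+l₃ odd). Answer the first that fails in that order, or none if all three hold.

triangle

azimuthal sum: 0 + 0 + 0 = 0  ✓
l₃ must lie in [3,7]; have l₃=1  ✗
L = 5 + 2 + 1 = 8 (even)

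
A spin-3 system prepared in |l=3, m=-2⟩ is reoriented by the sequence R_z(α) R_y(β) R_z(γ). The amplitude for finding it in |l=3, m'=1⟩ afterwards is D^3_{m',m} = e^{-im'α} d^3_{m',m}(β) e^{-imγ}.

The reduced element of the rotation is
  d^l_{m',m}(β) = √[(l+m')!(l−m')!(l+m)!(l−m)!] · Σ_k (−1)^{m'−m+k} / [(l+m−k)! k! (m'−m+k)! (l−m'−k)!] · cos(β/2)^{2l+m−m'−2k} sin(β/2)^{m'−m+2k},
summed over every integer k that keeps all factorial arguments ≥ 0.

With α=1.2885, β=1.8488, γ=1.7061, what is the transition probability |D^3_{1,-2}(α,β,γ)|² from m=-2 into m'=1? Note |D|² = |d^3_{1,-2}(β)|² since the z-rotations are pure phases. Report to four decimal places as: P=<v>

First d^3_{1,-2}(β=1.8488), then the phase factors e^{-i(1)α} and e^{-i(-2)γ}:
Half-angle: c=0.602314, s=0.798260. N=√(24·2·1·120)=75.894664
k∈{0,1} keeps every argument non-negative
  k=0: (−1)^3·75.8947/(12)·0.6023^3·0.7983^3 = -0.702960
  k=1: (−1)^4·75.8947/(24)·0.6023^1·0.7983^5 = +0.617367
d^3_{1,-2}(1.8488) = -0.702960 +0.617367 = -0.085593
|D^3_{1,-2}|² = |d^3_{1,-2}(β)|² = (-0.085593)² = 0.007326 (the z-rotation phases have unit modulus)

P=0.0073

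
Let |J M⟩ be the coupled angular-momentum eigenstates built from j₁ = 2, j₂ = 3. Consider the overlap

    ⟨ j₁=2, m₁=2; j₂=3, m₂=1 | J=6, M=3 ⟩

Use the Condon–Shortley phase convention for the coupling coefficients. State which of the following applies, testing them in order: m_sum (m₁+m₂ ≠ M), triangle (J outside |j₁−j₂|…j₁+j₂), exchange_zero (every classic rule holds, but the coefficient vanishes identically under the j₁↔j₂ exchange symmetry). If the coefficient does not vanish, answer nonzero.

triangle

m-sum: m₁+m₂ = 2+1 = 3, M = 3  ✓
triangle: need |j₁−j₂| ≤ J ≤ j₁+j₂, i.e. J ∈ [1, 5]; J = 6 is outside ✗ ⇒ coefficient is 0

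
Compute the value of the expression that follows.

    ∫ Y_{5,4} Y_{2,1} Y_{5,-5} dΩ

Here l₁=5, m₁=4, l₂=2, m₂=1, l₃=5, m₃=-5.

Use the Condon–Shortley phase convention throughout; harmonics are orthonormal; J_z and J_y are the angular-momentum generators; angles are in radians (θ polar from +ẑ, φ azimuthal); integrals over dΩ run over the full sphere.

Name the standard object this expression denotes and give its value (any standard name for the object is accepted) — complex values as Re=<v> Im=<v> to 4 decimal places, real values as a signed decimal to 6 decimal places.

Gaunt coefficient, -0.187924

This is a Gaunt coefficient — the integral of a triple product of spherical harmonics over the sphere.
Checks pass: Σm=0; 12 even; l₃=5∈[3,7].
(2·5+1)(2·2+1)(2·5+1) = 605
Δ: 2! 8! 2! / 13! → 1/38610
sum: t=0:+1/2880 t=1:−1/576 t=2:+1/2880 = -1/960
3j²(5 2 5; 0 0 0) = Δ·Π!·Σ² = 10/429  (sign +1)
sum: t=1:−1/80640 = -1/80640
3j²(5 2 5; 4 1 -5) = Δ·Π!·Σ² = 9/286  (sign -1)
combine: 4πI² = 605·10/429·9/286 = 75/169
take √, sign -1: I = -0.18792404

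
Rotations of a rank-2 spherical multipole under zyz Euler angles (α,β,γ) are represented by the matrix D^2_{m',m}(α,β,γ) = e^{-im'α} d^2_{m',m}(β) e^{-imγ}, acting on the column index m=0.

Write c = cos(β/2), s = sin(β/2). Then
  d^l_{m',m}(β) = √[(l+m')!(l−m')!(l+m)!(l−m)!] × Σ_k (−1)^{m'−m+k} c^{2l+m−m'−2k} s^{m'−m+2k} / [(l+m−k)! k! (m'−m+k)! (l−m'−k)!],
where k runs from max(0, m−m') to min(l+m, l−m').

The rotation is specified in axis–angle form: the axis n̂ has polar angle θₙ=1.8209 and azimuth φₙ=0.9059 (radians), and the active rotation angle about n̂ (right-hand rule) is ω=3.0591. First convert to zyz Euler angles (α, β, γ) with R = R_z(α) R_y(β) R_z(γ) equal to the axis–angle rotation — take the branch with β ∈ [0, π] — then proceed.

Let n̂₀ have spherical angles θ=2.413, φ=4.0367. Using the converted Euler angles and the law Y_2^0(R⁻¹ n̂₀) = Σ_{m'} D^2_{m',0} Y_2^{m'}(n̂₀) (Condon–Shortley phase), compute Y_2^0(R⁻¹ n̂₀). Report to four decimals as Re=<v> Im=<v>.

Axis–angle → zyz. n̂ = (sinθₙcosφₙ, sinθₙsinφₙ, cosθₙ) = (+0.597781, +0.762495, -0.247504), ω = 3.0591.
R = I cosω + sinω [n̂]ₓ + (1−cosω) n̂n̂ᵀ gives
  R = [-0.283129, +0.930455, -0.232575; +0.889667, +0.164221, -0.426057; -0.358233, -0.327543, -0.874291]
β = atan2(√(R₁₃²+R₂₃²), R₃₃) = 2.634769; α = atan2(R₂₃, R₁₃) mod 2π = 4.212716; γ = atan2(R₃₂, −R₃₁) mod 2π = 5.542509
Need the full column D^2_{m',0} for m'=−2..2 at α=4.2127, β=2.6348, γ=5.5425.
cos(β/2)=0.250708, sin(β/2)=0.968063
d^2_{-2,0}: single k=2 term ⇒ +0.144284;  D = -0.078037+0.121360i
d^2_{-1,0}: k∈[1..2] ⇒ +0.037367 -0.557127 = -0.519761;  D = +0.249037+0.456214i
d^2_{0,0}: k∈[0..2] ⇒ +0.003951 -0.235615 +0.878242 = +0.646577;  D = +0.646577+0.000000i
d^2_{1,0}: k∈[0..1] ⇒ -0.037367 +0.557127 = +0.519761;  D = -0.249037+0.456214i
d^2_{2,0}: single k=0 term ⇒ +0.144284;  D = -0.078037-0.121360i
Y_2^{m'}(θ=2.413,φ=4.0367) and Σ D·Y over m':
  (-0.0780+0.1214i)·(-0.0373-0.1671i)  (+0.2490+0.4562i)·(+0.2400-0.2995i)  (+0.6466+0.0000i)·(+0.2113+0.0000i)  (-0.2490+0.4562i)·(-0.2400-0.2995i)  (-0.0780-0.1214i)·(-0.0373+0.1671i)
Y_2^0(R⁻¹ n̂) = +0.575812+0.000000i

Re=0.5758 Im=0.0000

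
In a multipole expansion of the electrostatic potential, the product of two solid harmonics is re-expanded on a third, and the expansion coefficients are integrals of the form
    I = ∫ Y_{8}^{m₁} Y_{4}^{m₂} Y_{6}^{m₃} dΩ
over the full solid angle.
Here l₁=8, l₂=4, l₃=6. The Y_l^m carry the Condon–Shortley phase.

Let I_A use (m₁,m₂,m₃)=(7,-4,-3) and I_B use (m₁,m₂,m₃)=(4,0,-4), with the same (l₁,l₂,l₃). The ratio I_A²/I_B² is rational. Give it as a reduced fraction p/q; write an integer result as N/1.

9555/3364

Shared (l₁,l₂,l₃)=(8,4,6): N and (l;000)² cancel in I_A²/I_B².
A: Δ = 6!·10!·2!/19! = 1/23279256; Racah Σ t=0..0: t=0:+1/522547200 = 1/522547200; ⇒ 3j(8 4 6; 7 -4 -3)² = 35/1938, sgn -1
B: Δ = 6!·10!·2!/19! = 1/23279256; Racah Σ t=2..4: t=2:+1/7741440 t=3:−1/13063680 t=4:+1/348364800 = 29/522547200; ⇒ 3j(8 4 6; 4 0 -4)² = 1682/264537, sgn +1
I_A²/I_B² = (35/1938)/(1682/264537) = 9555/3364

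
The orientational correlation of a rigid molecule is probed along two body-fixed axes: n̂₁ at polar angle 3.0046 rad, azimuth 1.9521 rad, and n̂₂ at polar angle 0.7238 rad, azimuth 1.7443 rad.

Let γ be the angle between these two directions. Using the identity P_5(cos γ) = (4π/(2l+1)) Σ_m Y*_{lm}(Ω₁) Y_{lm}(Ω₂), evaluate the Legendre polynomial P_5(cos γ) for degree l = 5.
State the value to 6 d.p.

Summing Y*_{l m}(θ₁,φ₁)·Y_{l m}(θ₂,φ₂) over m ∈ [−5, 5]; prefactor 4π/(2·5+1) = 1.142397:
  m=-5: Y*=(-0.000021, -0.000007)  Y=(-0.045090, -0.038232)  product (0.000001, 0.000001)
  m=-4: Y*=(-0.000023, -0.000505)  Y=(0.162591, -0.135293)  product (-0.000072, -0.000079)
  m=-3: Y*=(0.006282, -0.002857)  Y=(0.202516, 0.353282)  product (0.002282, 0.001641)
  m=-2: Y*=(0.044012, 0.042050)  Y=(-0.358397, 0.129611)  product (-0.021224, -0.009366)
  m=-1: Y*=(-0.121833, 0.303879)  Y=(0.008811, 0.050271)  product (-0.016350, -0.003447)
  m=+0: Y*=(-0.808378, -0.000000)  Y=(-0.389276, 0.000000)  product (0.314683, 0.000000)
  m=+1: Y*=(0.121833, 0.303879)  Y=(-0.008811, 0.050271)  product (-0.016350, 0.003447)
  m=+2: Y*=(0.044012, -0.042050)  Y=(-0.358397, -0.129611)  product (-0.021224, 0.009366)
  m=+3: Y*=(-0.006282, -0.002857)  Y=(-0.202516, 0.353282)  product (0.002282, -0.001641)
  m=+4: Y*=(-0.000023, 0.000505)  Y=(0.162591, 0.135293)  product (-0.000072, 0.000079)
  m=+5: Y*=(0.000021, -0.000007)  Y=(0.045090, -0.038232)  product (0.000001, -0.000001)
Total Σ_m = (0.243956, 0.000000). Multiply by 1.142397: (0.278695, 0.000000). P_5(cos γ) = 0.278695

0.278695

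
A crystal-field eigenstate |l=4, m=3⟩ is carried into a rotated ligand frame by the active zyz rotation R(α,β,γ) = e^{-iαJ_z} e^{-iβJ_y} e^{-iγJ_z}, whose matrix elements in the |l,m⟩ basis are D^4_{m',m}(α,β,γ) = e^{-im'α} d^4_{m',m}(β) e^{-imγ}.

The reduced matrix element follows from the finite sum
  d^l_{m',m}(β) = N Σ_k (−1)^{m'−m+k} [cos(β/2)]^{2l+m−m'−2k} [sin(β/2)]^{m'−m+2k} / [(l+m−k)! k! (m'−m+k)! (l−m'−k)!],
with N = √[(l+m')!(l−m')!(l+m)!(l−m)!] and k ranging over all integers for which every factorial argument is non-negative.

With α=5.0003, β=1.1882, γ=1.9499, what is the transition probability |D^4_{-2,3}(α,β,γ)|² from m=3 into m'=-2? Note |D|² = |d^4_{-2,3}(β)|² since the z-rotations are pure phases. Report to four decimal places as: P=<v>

First d^4_{-2,3}(β=1.1882), then the phase factors e^{-i(-2)α} and e^{-i(3)γ}:
With c≡cos(β/2)=0.828653 and s≡sin(β/2)=0.559763, N=[2·720·5040·1]^{1/2}=2693.993318
k: max(0,(3)−(-2))=5 … min(4+(3),4−(-2))=6
  k=5: (−1)^0·2693.9933/(240)·0.8287^3·0.5598^5 = +0.351014
  k=6: (−1)^1·2693.9933/(720)·0.8287^1·0.5598^7 = -0.053391
d^4_{-2,3}(1.1882) = +0.351014 -0.053391 = +0.297623
|D^4_{-2,3}|² = |d^4_{-2,3}(β)|² = (+0.297623)² = 0.088580 (the z-rotation phases have unit modulus)

P=0.0886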